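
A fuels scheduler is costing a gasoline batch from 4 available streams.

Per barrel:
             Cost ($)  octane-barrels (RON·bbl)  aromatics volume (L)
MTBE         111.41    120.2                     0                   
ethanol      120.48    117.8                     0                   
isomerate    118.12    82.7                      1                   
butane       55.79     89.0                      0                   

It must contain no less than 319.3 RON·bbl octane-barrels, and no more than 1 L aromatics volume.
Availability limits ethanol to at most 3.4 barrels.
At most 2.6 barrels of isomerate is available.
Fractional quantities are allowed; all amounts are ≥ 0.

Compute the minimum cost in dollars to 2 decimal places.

Treat it as an LP. Let x1 = barrels of MTBE, x2 = barrels of ethanol, x3 = barrels of isomerate, x4 = barrels of butane.
Minimise 111.41x1 + 120.48x2 + 118.12x3 + 55.79x4 subject to:
  120.2x1 + 117.8x2 + 82.7x3 + 89x4 ≥ 319.3   (octane-barrels)
  1x3 ≤ 1   (aromatics volume)
  x2 ≤ 3.4
  x3 ≤ 2.6
  x1, x2, x3, x4 ≥ 0.
The optimal basis is {butane}; MTBE, ethanol, isomerate drop out. The octane-barrels requirement is met with equality.
That vertex is x4 = 3.5876.
Total cost: 55.79·3.5876 = 200.1522.

$200.15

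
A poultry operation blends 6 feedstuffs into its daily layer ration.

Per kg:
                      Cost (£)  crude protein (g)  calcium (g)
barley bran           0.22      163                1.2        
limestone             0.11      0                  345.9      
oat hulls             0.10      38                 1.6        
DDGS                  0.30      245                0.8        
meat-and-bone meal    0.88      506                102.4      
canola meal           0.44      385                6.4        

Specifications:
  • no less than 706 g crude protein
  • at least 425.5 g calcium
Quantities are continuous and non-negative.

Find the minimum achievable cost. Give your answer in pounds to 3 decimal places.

£0.938

Let x1 = kg of barley bran, x2 = kg of limestone, x3 = kg of oat hulls, x4 = kg of DDGS, x5 = kg of meat-and-bone meal, x6 = kg of canola meal.
min 0.22x1 + 0.11x2 + 0.1x3 + 0.3x4 + 0.88x5 + 0.44x6 subject to:
  163x1 + 38x3 + 245x4 + 506x5 + 385x6 ≥ 706   (crude protein)
  1.2x1 + 345.9x2 + 1.6x3 + 0.8x4 + 102.4x5 + 6.4x6 ≥ 425.5   (calcium)
  x1, x2, x3, x4, x5, x6 ≥ 0.
The cheapest feasible vertex uses only limestone, canola meal; barley bran, oat hulls, DDGS, meat-and-bone meal are not used. Binding constraints: crude protein and calcium.
That vertex is x2 = 1.1962, x6 = 1.8338.
Cost = 0.11·1.1962 + 0.44·1.8338 = 0.93845.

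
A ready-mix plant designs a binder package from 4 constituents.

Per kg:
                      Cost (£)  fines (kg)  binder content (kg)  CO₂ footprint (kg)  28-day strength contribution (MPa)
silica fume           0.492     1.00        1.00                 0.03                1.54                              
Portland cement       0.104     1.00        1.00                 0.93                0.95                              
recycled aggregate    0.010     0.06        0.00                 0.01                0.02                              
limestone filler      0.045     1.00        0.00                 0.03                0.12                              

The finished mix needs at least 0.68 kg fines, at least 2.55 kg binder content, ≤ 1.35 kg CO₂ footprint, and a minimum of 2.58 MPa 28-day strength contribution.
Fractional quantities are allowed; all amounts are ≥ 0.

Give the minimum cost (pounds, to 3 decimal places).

£0.706

Let x1 = kg of silica fume, x2 = kg of Portland cement, x3 = kg of recycled aggregate, x4 = kg of limestone filler.
min 0.492x1 + 0.104x2 + 0.01x3 + 0.045x4 with:
  1x1 + 1x2 + 0.06x3 + 1x4 ≥ 0.68   (fines)
  1x1 + 1x2 ≥ 2.55   (binder content)
  0.03x1 + 0.93x2 + 0.01x3 + 0.03x4 ≤ 1.35   (CO₂ footprint)
  1.54x1 + 0.95x2 + 0.02x3 + 0.12x4 ≥ 2.58   (28-day strength contribution)
  x1, x2, x3, x4 ≥ 0.
The cheapest feasible vertex uses only silica fume, Portland cement; recycled aggregate, limestone filler are not used. Binding constraints: binder content and CO₂ footprint.
So silica fume = 1.135 kg, Portland cement = 1.415 kg.
Hence cost = 0.492·1.135 + 0.104·1.415 = £0.70558.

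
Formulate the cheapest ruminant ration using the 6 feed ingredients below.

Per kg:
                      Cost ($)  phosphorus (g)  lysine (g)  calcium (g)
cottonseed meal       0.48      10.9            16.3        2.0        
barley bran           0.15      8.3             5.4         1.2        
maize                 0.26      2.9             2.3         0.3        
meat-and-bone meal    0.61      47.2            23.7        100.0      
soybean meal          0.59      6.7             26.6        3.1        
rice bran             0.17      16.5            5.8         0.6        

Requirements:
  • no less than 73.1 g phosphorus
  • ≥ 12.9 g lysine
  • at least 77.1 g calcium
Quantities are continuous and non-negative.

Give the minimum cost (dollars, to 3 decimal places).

$0.847

Treat it as an LP. Let x1 = kg of cottonseed meal, x2 = kg of barley bran, x3 = kg of maize, x4 = kg of meat-and-bone meal, x5 = kg of soybean meal, x6 = kg of rice bran.
Minimize 0.48x1 + 0.15x2 + 0.26x3 + 0.61x4 + 0.59x5 + 0.17x6 subject to:
  10.9x1 + 8.3x2 + 2.9x3 + 47.2x4 + 6.7x5 + 16.5x6 ≥ 73.1   (phosphorus)
  16.3x1 + 5.4x2 + 2.3x3 + 23.7x4 + 26.6x5 + 5.8x6 ≥ 12.9   (lysine)
  2x1 + 1.2x2 + 0.3x3 + 100x4 + 3.1x5 + 0.6x6 ≥ 77.1   (calcium)
  x1, x2, x3, x4, x5, x6 ≥ 0.
The cheapest feasible vertex uses only meat-and-bone meal, rice bran; cottonseed meal, barley bran, maize, soybean meal are not used. There the phosphorus and calcium constraints are tight.
That vertex is x4 = 0.7574, x6 = 2.264.
Cost = 0.61·0.7574 + 0.17·2.264 = 0.84689.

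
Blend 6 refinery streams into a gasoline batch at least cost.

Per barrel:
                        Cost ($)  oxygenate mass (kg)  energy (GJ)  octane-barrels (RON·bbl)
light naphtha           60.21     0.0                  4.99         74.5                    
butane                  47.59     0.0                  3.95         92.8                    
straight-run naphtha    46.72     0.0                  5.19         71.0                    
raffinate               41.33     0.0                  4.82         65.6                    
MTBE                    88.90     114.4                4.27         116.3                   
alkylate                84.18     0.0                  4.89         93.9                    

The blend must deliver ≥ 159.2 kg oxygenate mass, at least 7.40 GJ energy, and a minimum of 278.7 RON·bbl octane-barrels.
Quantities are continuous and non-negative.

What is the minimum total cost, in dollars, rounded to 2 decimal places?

This is a linear program. Let x1 = barrels of light naphtha, x2 = barrels of butane, x3 = barrels of straight-run naphtha, x4 = barrels of raffinate, x5 = barrels of MTBE, x6 = barrels of alkylate.
Minimise 60.21x1 + 47.59x2 + 46.72x3 + 41.33x4 + 88.9x5 + 84.18x6 s.t.:
  114.4x5 ≥ 159.2   (oxygenate mass)
  4.99x1 + 3.95x2 + 5.19x3 + 4.82x4 + 4.27x5 + 4.89x6 ≥ 7.4   (energy)
  74.5x1 + 92.8x2 + 71x3 + 65.6x4 + 116.3x5 + 93.9x6 ≥ 278.7   (octane-barrels)
  x1, x2, x3, x4, x5, x6 ≥ 0.
The minimum-cost mix takes nothing from light naphtha, straight-run naphtha, raffinate, alkylate — only butane, MTBE. The oxygenate mass and octane-barrels requirements are met with equality.
So butane = 1.2592 barrels, MTBE = 1.3916 barrels.
Total cost: 47.59·1.2592 + 88.9·1.3916 = 183.6386.

$183.64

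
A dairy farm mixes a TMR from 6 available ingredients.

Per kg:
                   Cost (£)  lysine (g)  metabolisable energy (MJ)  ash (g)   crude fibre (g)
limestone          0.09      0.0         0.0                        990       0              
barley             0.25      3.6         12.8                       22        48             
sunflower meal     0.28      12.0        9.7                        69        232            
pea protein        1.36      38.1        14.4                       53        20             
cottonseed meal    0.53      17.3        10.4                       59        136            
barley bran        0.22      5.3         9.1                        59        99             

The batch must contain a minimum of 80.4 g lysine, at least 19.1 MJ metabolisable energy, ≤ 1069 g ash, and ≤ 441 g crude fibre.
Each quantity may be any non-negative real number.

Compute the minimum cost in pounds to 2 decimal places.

£2.59

Set it up as a linear program. Let x1 = kg of limestone, x2 = kg of barley, x3 = kg of sunflower meal, x4 = kg of pea protein, x5 = kg of cottonseed meal, x6 = kg of barley bran.
min 0.09x1 + 0.25x2 + 0.28x3 + 1.36x4 + 0.53x5 + 0.22x6 subject to:
  3.6x2 + 12x3 + 38.1x4 + 17.3x5 + 5.3x6 ≥ 80.4   (lysine)
  12.8x2 + 9.7x3 + 14.4x4 + 10.4x5 + 9.1x6 ≥ 19.1   (metabolisable energy)
  990x1 + 22x2 + 69x3 + 53x4 + 59x5 + 59x6 ≤ 1069   (ash)
  48x2 + 232x3 + 20x4 + 136x5 + 99x6 ≤ 441   (crude fibre)
  x1, x2, x3, x4, x5, x6 ≥ 0.
The cheapest feasible vertex uses only pea protein, cottonseed meal; limestone, barley, sunflower meal, barley bran are not used. The lysine and crude fibre requirements are met with equality.
Solving gives x4 = 0.6835, x5 = 3.142.
Hence cost = 1.36·0.6835 + 0.53·3.142 = £2.5948.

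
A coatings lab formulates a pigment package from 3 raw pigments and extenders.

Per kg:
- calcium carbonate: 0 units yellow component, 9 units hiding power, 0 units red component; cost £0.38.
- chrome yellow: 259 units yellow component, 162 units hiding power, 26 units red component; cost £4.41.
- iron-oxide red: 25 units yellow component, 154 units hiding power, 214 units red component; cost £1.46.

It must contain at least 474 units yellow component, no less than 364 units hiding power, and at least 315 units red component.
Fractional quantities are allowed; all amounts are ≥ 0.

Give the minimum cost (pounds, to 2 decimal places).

£9.38

Treat it as an LP. Let x1 = kg of calcium carbonate, x2 = kg of chrome yellow, x3 = kg of iron-oxide red.
Minimize 0.38x1 + 4.41x2 + 1.46x3 with:
  259x2 + 25x3 ≥ 474   (yellow component)
  9x1 + 162x2 + 154x3 ≥ 364   (hiding power)
  26x2 + 214x3 ≥ 315   (red component)
  x1, x2, x3 ≥ 0.
The optimal basis is {chrome yellow, iron-oxide red}; calcium carbonate drops out. Binding constraints: yellow component and red component.
So chrome yellow = 1.708 kg, iron-oxide red = 1.264 kg.
Objective = 4.41·1.708 + 1.46·1.264 = 9.3777.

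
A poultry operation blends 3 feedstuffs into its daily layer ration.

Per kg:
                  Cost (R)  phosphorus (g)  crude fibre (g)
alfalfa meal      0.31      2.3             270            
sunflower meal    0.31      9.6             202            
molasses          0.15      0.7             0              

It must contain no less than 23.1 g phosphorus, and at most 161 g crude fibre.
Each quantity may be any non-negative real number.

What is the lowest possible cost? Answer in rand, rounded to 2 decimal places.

Treat it as an LP. Let x1 = kg of alfalfa meal, x2 = kg of sunflower meal, x3 = kg of molasses.
min 0.31x1 + 0.31x2 + 0.15x3 with:
  2.3x1 + 9.6x2 + 0.7x3 ≥ 23.1   (phosphorus)
  270x1 + 202x2 ≤ 161   (crude fibre)
  x1, x2, x3 ≥ 0.
At the optimum only sunflower meal, molasses are positive (alfalfa meal = 0). Binding constraints: phosphorus and crude fibre.
Solving gives x2 = 0.797, x3 = 22.07.
Total cost: 0.31·0.797 + 0.15·22.07 = 3.5576.

R3.56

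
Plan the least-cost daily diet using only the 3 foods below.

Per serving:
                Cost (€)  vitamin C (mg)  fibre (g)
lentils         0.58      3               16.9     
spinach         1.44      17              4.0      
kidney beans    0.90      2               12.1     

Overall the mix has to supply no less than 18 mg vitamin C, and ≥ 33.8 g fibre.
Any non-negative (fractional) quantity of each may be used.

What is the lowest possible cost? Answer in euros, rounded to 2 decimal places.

€2.12

Let x1 = servings of lentils, x2 = servings of spinach, x3 = servings of kidney beans.
Minimize 0.58x1 + 1.44x2 + 0.9x3 s.t.:
  3x1 + 17x2 + 2x3 ≥ 18   (vitamin C)
  16.9x1 + 4x2 + 12.1x3 ≥ 33.8   (fibre)
  x1, x2, x3 ≥ 0.
The optimal basis is {lentils, spinach}; kidney beans drops out. Binding constraints: vitamin C and fibre.
Optimal quantities: lentils = 1.826 servings, spinach = 0.7367 servings.
Total cost: 0.58·1.826 + 1.44·0.7367 = 2.1199.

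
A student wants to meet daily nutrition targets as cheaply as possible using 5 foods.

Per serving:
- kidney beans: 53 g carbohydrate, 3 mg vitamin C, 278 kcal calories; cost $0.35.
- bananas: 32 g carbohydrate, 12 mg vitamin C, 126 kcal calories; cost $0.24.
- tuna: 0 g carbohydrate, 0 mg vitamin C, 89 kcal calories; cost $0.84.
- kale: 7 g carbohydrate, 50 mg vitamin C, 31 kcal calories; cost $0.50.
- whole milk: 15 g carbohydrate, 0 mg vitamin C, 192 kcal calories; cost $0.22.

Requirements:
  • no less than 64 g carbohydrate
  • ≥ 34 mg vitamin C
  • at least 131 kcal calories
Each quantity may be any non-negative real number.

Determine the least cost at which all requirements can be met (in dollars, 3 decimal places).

Set it up as a linear program. Let x1 = servings of kidney beans, x2 = servings of bananas, x3 = servings of tuna, x4 = servings of kale, x5 = servings of whole milk.
Minimise 0.35x1 + 0.24x2 + 0.84x3 + 0.5x4 + 0.22x5 with:
  53x1 + 32x2 + 7x4 + 15x5 ≥ 64   (carbohydrate)
  3x1 + 12x2 + 50x4 ≥ 34   (vitamin C)
  278x1 + 126x2 + 89x3 + 31x4 + 192x5 ≥ 131   (calories)
  x1, x2, x3, x4, x5 ≥ 0.
The cheapest feasible vertex uses only bananas, kale; kidney beans, tuna, whole milk are not used. Binding constraints: carbohydrate and vitamin C.
So bananas = 1.9538 servings, kale = 0.21108 servings.
Objective = 0.24·1.9538 + 0.5·0.21108 = 0.57445.

$0.574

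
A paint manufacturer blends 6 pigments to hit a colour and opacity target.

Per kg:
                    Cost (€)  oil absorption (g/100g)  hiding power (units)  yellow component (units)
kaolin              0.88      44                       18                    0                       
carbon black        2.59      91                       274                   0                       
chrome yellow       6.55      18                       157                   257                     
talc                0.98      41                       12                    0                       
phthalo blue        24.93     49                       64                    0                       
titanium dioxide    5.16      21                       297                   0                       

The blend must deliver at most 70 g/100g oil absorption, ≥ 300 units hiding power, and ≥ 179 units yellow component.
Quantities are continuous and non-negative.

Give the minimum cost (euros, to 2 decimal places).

Set it up as a linear program. Let x1 = kg of kaolin, x2 = kg of carbon black, x3 = kg of chrome yellow, x4 = kg of talc, x5 = kg of phthalo blue, x6 = kg of titanium dioxide.
min 0.88x1 + 2.59x2 + 6.55x3 + 0.98x4 + 24.93x5 + 5.16x6 with:
  44x1 + 91x2 + 18x3 + 41x4 + 49x5 + 21x6 ≤ 70   (oil absorption)
  18x1 + 274x2 + 157x3 + 12x4 + 64x5 + 297x6 ≥ 300   (hiding power)
  257x3 ≥ 179   (yellow component)
  x1, x2, x3, x4, x5, x6 ≥ 0.
At the optimum only carbon black, chrome yellow, titanium dioxide are positive (kaolin, talc, phthalo blue = 0). The oil absorption, hiding power, yellow component requirements are met with equality.
That vertex is x2 = 0.6141, x3 = 0.6965, x6 = 0.07541.
Total cost: 2.59·0.6141 + 6.55·0.6965 + 5.16·0.07541 = 6.5417.

€6.54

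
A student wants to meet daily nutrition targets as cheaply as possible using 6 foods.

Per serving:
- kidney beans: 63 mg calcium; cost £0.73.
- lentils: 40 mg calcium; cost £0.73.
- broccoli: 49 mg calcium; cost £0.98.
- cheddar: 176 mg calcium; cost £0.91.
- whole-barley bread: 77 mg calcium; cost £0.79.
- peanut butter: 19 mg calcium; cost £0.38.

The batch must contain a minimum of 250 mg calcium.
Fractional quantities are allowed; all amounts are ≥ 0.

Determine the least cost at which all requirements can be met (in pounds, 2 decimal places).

This is a linear program. Let x1 = servings of kidney beans, x2 = servings of lentils, x3 = servings of broccoli, x4 = servings of cheddar, x5 = servings of whole-barley bread, x6 = servings of peanut butter.
Minimize 0.73x1 + 0.73x2 + 0.98x3 + 0.91x4 + 0.79x5 + 0.38x6 with:
  63x1 + 40x2 + 49x3 + 176x4 + 77x5 + 19x6 ≥ 250   (calcium)
  x1, x2, x3, x4, x5, x6 ≥ 0.
The minimum-cost mix takes nothing from kidney beans, lentils, broccoli, whole-barley bread, peanut butter — only cheddar. Binding constraint: calcium.
That vertex is x4 = 1.42.
Objective = 0.91·1.42 = 1.2922.

£1.29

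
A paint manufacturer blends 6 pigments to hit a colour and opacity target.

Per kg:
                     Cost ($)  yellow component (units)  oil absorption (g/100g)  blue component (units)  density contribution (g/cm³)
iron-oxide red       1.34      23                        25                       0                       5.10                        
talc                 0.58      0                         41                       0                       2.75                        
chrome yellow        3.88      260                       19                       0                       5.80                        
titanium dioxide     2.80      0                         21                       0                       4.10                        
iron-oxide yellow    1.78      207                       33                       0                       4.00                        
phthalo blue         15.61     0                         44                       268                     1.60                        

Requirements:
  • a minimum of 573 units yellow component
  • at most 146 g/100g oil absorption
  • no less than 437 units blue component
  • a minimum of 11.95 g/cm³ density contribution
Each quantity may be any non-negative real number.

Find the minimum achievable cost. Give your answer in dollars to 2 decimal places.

Let x1 = kg of iron-oxide red, x2 = kg of talc, x3 = kg of chrome yellow, x4 = kg of titanium dioxide, x5 = kg of iron-oxide yellow, x6 = kg of phthalo blue.
min 1.34x1 + 0.58x2 + 3.88x3 + 2.8x4 + 1.78x5 + 15.61x6 s.t.:
  23x1 + 260x3 + 207x5 ≥ 573   (yellow component)
  25x1 + 41x2 + 19x3 + 21x4 + 33x5 + 44x6 ≤ 146   (oil absorption)
  268x6 ≥ 437   (blue component)
  5.1x1 + 2.75x2 + 5.8x3 + 4.1x4 + 4x5 + 1.6x6 ≥ 11.95   (density contribution)
  x1, x2, x3, x4, x5, x6 ≥ 0.
At the optimum only chrome yellow, iron-oxide yellow, phthalo blue are positive (iron-oxide red, talc, titanium dioxide = 0). There the yellow component, oil absorption, blue component constraints are tight.
So chrome yellow = 0.76145 kg, iron-oxide yellow = 1.8117 kg, phthalo blue = 1.6306 kg.
Total cost: 3.88·0.76145 + 1.78·1.8117 + 15.61·1.6306 = 31.6329.

$31.63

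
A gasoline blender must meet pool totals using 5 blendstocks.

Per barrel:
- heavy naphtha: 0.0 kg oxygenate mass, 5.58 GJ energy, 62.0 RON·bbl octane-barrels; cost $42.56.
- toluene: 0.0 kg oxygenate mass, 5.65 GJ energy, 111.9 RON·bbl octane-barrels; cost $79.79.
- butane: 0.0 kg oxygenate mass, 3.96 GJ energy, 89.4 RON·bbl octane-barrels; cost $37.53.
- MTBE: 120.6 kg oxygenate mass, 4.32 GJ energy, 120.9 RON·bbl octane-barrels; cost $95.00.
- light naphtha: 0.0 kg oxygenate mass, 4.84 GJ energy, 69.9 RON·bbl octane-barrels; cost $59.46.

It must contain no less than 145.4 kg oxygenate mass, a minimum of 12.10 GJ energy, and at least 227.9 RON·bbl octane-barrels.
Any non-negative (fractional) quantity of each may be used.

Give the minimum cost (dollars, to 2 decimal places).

$168.00

Let x1 = barrels of heavy naphtha, x2 = barrels of toluene, x3 = barrels of butane, x4 = barrels of MTBE, x5 = barrels of light naphtha.
Minimize 42.56x1 + 79.79x2 + 37.53x3 + 95x4 + 59.46x5 with:
  120.6x4 ≥ 145.4   (oxygenate mass)
  5.58x1 + 5.65x2 + 3.96x3 + 4.32x4 + 4.84x5 ≥ 12.1   (energy)
  62x1 + 111.9x2 + 89.4x3 + 120.9x4 + 69.9x5 ≥ 227.9   (octane-barrels)
  x1, x2, x3, x4, x5 ≥ 0.
The minimum-cost mix takes nothing from toluene, light naphtha — only heavy naphtha, butane, MTBE. The oxygenate mass, energy, octane-barrels requirements are met with equality.
So heavy naphtha = 1.1481 barrels, butane = 0.12257 barrels, MTBE = 1.2056 barrels.
Total cost: 42.56·1.1481 + 37.53·0.12257 + 95·1.2056 = 167.9952.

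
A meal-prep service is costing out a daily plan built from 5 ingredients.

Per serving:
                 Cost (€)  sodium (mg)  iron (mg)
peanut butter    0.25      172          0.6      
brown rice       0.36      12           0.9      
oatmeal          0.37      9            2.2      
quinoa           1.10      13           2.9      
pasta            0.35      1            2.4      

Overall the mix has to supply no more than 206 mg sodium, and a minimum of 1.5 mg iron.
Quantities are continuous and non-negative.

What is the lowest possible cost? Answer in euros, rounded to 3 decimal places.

Let x1 = servings of peanut butter, x2 = servings of brown rice, x3 = servings of oatmeal, x4 = servings of quinoa, x5 = servings of pasta.
Minimize 0.25x1 + 0.36x2 + 0.37x3 + 1.1x4 + 0.35x5 s.t.:
  172x1 + 12x2 + 9x3 + 13x4 + 1x5 ≤ 206   (sodium)
  0.6x1 + 0.9x2 + 2.2x3 + 2.9x4 + 2.4x5 ≥ 1.5   (iron)
  x1, x2, x3, x4, x5 ≥ 0.
At the optimum only pasta is positive (peanut butter, brown rice, oatmeal, quinoa = 0). The iron requirement is met with equality.
Optimal quantities: pasta = 0.625 servings.
Objective = 0.35·0.625 = 0.21875.

€0.219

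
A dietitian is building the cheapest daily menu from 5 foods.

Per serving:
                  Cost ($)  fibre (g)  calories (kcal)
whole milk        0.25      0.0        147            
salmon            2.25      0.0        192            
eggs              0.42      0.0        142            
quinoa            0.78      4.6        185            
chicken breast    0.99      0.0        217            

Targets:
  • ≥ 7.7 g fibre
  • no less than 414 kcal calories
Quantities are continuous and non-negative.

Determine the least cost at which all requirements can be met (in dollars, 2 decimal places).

This is a linear program. Let x1 = servings of whole milk, x2 = servings of salmon, x3 = servings of eggs, x4 = servings of quinoa, x5 = servings of chicken breast.
Minimize 0.25x1 + 2.25x2 + 0.42x3 + 0.78x4 + 0.99x5 subject to:
  4.6x4 ≥ 7.7   (fibre)
  147x1 + 192x2 + 142x3 + 185x4 + 217x5 ≥ 414   (calories)
  x1, x2, x3, x4, x5 ≥ 0.
The minimum-cost mix takes nothing from salmon, eggs, chicken breast — only whole milk, quinoa. There the fibre and calories constraints are tight.
Optimal quantities: whole milk = 0.7097 servings, quinoa = 1.674 servings.
Cost = 0.25·0.7097 + 0.78·1.674 = 1.4831.

$1.48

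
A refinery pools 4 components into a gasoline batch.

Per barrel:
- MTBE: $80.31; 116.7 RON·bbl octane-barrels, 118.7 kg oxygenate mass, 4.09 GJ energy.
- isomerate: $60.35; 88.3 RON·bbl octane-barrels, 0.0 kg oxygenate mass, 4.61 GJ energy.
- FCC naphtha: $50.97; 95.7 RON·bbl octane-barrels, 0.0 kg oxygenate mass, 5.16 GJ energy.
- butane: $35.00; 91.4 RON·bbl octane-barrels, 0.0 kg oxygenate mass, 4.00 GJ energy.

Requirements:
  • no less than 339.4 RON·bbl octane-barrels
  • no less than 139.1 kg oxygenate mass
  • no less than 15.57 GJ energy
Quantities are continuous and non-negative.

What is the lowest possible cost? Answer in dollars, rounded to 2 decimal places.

$188.41

Treat it as an LP. Let x1 = barrels of MTBE, x2 = barrels of isomerate, x3 = barrels of FCC naphtha, x4 = barrels of butane.
min 80.31x1 + 60.35x2 + 50.97x3 + 35x4 with:
  116.7x1 + 88.3x2 + 95.7x3 + 91.4x4 ≥ 339.4   (octane-barrels)
  118.7x1 ≥ 139.1   (oxygenate mass)
  4.09x1 + 4.61x2 + 5.16x3 + 4x4 ≥ 15.57   (energy)
  x1, x2, x3, x4 ≥ 0.
At the optimum only MTBE, butane are positive (isomerate, FCC naphtha = 0). The oxygenate mass and energy requirements are met with equality.
That vertex is x1 = 1.172, x4 = 2.694.
Hence cost = 80.31·1.172 + 35·2.694 = $188.4133.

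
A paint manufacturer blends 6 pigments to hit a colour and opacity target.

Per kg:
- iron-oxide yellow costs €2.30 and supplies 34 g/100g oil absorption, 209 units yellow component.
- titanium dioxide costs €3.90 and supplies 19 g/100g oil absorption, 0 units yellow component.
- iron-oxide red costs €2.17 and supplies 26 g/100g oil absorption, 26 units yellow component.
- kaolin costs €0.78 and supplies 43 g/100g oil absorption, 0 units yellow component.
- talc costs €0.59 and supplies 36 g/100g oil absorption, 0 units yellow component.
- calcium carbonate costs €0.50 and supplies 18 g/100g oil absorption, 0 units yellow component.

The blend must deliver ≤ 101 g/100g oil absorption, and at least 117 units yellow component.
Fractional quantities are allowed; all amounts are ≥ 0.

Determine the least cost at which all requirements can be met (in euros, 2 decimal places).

This is a linear program. Let x1 = kg of iron-oxide yellow, x2 = kg of titanium dioxide, x3 = kg of iron-oxide red, x4 = kg of kaolin, x5 = kg of talc, x6 = kg of calcium carbonate.
Minimize 2.3x1 + 3.9x2 + 2.17x3 + 0.78x4 + 0.59x5 + 0.5x6 subject to:
  34x1 + 19x2 + 26x3 + 43x4 + 36x5 + 18x6 ≤ 101   (oil absorption)
  209x1 + 26x3 ≥ 117   (yellow component)
  x1, x2, x3, x4, x5, x6 ≥ 0.
The optimal basis is {iron-oxide yellow}; titanium dioxide, iron-oxide red, kaolin, talc, calcium carbonate drop out. There the yellow component constraint is tight.
Solving gives x1 = 0.5598.
Total cost: 2.3·0.5598 = 1.2875.

€1.29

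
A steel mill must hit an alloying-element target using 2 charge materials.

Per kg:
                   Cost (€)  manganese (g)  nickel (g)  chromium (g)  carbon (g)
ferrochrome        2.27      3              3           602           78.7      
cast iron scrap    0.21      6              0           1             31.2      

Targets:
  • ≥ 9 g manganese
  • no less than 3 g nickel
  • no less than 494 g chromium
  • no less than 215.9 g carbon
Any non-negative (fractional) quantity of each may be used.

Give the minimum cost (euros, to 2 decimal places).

€3.19

Let x1 = kg of ferrochrome, x2 = kg of cast iron scrap.
Minimize 2.27x1 + 0.21x2 subject to:
  3x1 + 6x2 ≥ 9   (manganese)
  3x1 ≥ 3   (nickel)
  602x1 + 1x2 ≥ 494   (chromium)
  78.7x1 + 31.2x2 ≥ 215.9   (carbon)
  x1, x2 ≥ 0.
Both inputs are positive at the optimum. There the nickel and carbon constraints are tight.
Solving gives x1 = 1, x2 = 4.397.
Objective = 2.27·1 + 0.21·4.397 = 3.1934.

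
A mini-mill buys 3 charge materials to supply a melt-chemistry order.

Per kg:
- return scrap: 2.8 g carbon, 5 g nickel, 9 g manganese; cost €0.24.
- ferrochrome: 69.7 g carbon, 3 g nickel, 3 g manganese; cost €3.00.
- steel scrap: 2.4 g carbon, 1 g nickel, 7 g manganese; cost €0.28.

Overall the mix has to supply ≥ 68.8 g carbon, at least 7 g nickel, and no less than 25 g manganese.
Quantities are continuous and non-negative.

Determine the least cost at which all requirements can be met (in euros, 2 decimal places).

Treat it as an LP. Let x1 = kg of return scrap, x2 = kg of ferrochrome, x3 = kg of steel scrap.
min 0.24x1 + 3x2 + 0.28x3 with:
  2.8x1 + 69.7x2 + 2.4x3 ≥ 68.8   (carbon)
  5x1 + 3x2 + 1x3 ≥ 7   (nickel)
  9x1 + 3x2 + 7x3 ≥ 25   (manganese)
  x1, x2, x3 ≥ 0.
The cheapest feasible vertex uses only return scrap, ferrochrome; steel scrap is not used. Binding constraints: carbon and manganese.
Solving gives x1 = 2.482, x2 = 0.8874.
Hence cost = 0.24·2.482 + 3·0.8874 = €3.2579.

€3.26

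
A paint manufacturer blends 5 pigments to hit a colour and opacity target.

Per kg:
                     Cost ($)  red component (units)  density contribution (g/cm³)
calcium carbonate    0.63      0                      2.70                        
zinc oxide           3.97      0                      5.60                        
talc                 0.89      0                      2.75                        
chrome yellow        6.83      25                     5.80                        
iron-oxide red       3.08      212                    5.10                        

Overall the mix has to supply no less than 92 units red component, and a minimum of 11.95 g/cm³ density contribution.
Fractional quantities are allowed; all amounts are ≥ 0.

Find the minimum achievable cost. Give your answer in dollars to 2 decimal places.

Let x1 = kg of calcium carbonate, x2 = kg of zinc oxide, x3 = kg of talc, x4 = kg of chrome yellow, x5 = kg of iron-oxide red.
Minimise 0.63x1 + 3.97x2 + 0.89x3 + 6.83x4 + 3.08x5 subject to:
  25x4 + 212x5 ≥ 92   (red component)
  2.7x1 + 5.6x2 + 2.75x3 + 5.8x4 + 5.1x5 ≥ 11.95   (density contribution)
  x1, x2, x3, x4, x5 ≥ 0.
The cheapest feasible vertex uses only calcium carbonate, iron-oxide red; zinc oxide, talc, chrome yellow are not used. There the red component and density contribution constraints are tight.
So calcium carbonate = 3.606 kg, iron-oxide red = 0.434 kg.
Cost = 0.63·3.606 + 3.08·0.434 = 3.6085.

$3.61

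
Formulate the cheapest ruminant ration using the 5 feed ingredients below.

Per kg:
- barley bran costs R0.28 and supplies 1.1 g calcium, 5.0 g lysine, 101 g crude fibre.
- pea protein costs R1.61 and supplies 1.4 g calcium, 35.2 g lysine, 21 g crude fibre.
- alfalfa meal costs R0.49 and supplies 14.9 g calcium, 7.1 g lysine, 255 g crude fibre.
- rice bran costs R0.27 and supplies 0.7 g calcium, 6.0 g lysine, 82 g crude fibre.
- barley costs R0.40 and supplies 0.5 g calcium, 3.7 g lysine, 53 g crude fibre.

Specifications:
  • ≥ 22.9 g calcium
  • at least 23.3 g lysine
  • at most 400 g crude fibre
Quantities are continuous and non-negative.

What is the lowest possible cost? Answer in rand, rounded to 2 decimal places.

Let x1 = kg of barley bran, x2 = kg of pea protein, x3 = kg of alfalfa meal, x4 = kg of rice bran, x5 = kg of barley.
Minimize 0.28x1 + 1.61x2 + 0.49x3 + 0.27x4 + 0.4x5 with:
  1.1x1 + 1.4x2 + 14.9x3 + 0.7x4 + 0.5x5 ≥ 22.9   (calcium)
  5x1 + 35.2x2 + 7.1x3 + 6x4 + 3.7x5 ≥ 23.3   (lysine)
  101x1 + 21x2 + 255x3 + 82x4 + 53x5 ≤ 400   (crude fibre)
  x1, x2, x3, x4, x5 ≥ 0.
The minimum-cost mix takes nothing from barley bran, barley — only pea protein, alfalfa meal, rice bran. Binding constraints: calcium, lysine, crude fibre.
Optimal quantities: pea protein = 0.3374 kg, alfalfa meal = 1.499 kg, rice bran = 0.1298 kg.
Total cost: 1.61·0.3374 + 0.49·1.499 + 0.27·0.1298 = 1.3128.

R1.31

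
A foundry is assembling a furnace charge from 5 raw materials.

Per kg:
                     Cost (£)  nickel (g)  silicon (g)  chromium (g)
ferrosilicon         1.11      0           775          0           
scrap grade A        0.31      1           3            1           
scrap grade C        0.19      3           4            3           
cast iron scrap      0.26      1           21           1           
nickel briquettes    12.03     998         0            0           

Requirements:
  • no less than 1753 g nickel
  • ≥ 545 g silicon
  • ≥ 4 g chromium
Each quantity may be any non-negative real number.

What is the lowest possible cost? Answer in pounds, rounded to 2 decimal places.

This is a linear program. Let x1 = kg of ferrosilicon, x2 = kg of scrap grade A, x3 = kg of scrap grade C, x4 = kg of cast iron scrap, x5 = kg of nickel briquettes.
Minimize 1.11x1 + 0.31x2 + 0.19x3 + 0.26x4 + 12.03x5 s.t.:
  1x2 + 3x3 + 1x4 + 998x5 ≥ 1753   (nickel)
  775x1 + 3x2 + 4x3 + 21x4 ≥ 545   (silicon)
  1x2 + 3x3 + 1x4 ≥ 4   (chromium)
  x1, x2, x3, x4, x5 ≥ 0.
The optimal basis is {ferrosilicon, scrap grade C, nickel briquettes}; scrap grade A, cast iron scrap drop out. The nickel, silicon, chromium requirements are met with equality.
That vertex is x1 = 0.6963, x3 = 1.333, x5 = 1.753.
Objective = 1.11·0.6963 + 0.19·1.333 + 12.03·1.753 = 22.1148.

£22.11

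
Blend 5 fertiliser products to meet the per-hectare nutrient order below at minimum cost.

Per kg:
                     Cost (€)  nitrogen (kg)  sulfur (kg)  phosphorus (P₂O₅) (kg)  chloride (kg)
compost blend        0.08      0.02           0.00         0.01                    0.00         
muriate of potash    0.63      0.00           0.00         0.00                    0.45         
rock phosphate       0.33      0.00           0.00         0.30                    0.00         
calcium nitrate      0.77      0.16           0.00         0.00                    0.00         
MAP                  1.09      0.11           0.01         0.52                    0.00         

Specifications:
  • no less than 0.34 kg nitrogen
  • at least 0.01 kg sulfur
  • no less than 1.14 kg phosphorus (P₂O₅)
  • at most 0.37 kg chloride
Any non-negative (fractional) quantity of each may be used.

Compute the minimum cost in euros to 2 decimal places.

Let x1 = kg of compost blend, x2 = kg of muriate of potash, x3 = kg of rock phosphate, x4 = kg of calcium nitrate, x5 = kg of MAP.
Minimize 0.08x1 + 0.63x2 + 0.33x3 + 0.77x4 + 1.09x5 subject to:
  0.02x1 + 0.16x4 + 0.11x5 ≥ 0.34   (nitrogen)
  0.01x5 ≥ 0.01   (sulfur)
  0.01x1 + 0.3x3 + 0.52x5 ≥ 1.14   (phosphorus (P₂O₅))
  0.45x2 ≤ 0.37   (chloride)
  x1, x2, x3, x4, x5 ≥ 0.
The cheapest feasible vertex uses only compost blend, rock phosphate, MAP; muriate of potash, calcium nitrate are not used. Binding constraints: nitrogen, sulfur, phosphorus (P₂O₅).
That vertex is x1 = 11.5, x3 = 1.683, x5 = 1.
Cost = 0.08·11.5 + 0.33·1.683 + 1.09·1 = 2.5654.

€2.57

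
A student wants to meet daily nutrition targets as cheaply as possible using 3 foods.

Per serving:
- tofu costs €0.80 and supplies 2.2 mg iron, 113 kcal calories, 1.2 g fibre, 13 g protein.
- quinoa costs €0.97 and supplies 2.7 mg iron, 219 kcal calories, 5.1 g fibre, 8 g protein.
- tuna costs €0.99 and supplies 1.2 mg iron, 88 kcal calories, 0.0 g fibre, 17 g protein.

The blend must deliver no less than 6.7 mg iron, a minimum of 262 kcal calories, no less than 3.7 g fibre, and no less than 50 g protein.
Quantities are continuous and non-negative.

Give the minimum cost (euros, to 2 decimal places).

This is a linear program. Let x1 = servings of tofu, x2 = servings of quinoa, x3 = servings of tuna.
min 0.8x1 + 0.97x2 + 0.99x3 s.t.:
  2.2x1 + 2.7x2 + 1.2x3 ≥ 6.7   (iron)
  113x1 + 219x2 + 88x3 ≥ 262   (calories)
  1.2x1 + 5.1x2 ≥ 3.7   (fibre)
  13x1 + 8x2 + 17x3 ≥ 50   (protein)
  x1, x2, x3 ≥ 0.
At the optimum only tofu, tuna are positive (quinoa = 0). There the fibre and protein constraints are tight.
That vertex is x1 = 3.083, x3 = 0.5833.
Hence cost = 0.8·3.083 + 0.99·0.5833 = €3.0439.

€3.04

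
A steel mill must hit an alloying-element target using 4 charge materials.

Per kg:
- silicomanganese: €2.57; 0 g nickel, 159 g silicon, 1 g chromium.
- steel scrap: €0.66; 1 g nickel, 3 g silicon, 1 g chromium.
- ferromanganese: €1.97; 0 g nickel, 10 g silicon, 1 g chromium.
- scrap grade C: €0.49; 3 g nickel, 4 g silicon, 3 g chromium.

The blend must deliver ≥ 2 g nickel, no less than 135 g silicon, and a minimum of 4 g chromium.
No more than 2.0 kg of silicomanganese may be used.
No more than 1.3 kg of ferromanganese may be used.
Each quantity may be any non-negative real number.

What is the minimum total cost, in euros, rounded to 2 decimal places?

€2.63

Treat it as an LP. Let x1 = kg of silicomanganese, x2 = kg of steel scrap, x3 = kg of ferromanganese, x4 = kg of scrap grade C.
Minimize 2.57x1 + 0.66x2 + 1.97x3 + 0.49x4 s.t.:
  1x2 + 3x4 ≥ 2   (nickel)
  159x1 + 3x2 + 10x3 + 4x4 ≥ 135   (silicon)
  1x1 + 1x2 + 1x3 + 3x4 ≥ 4   (chromium)
  x1 ≤ 2
  x3 ≤ 1.3
  x1, x2, x3, x4 ≥ 0.
At the optimum only silicomanganese, scrap grade C are positive (steel scrap, ferromanganese = 0). The silicon and chromium requirements are met with equality.
So silicomanganese = 0.8224 kg, scrap grade C = 1.059 kg.
Total cost: 2.57·0.8224 + 0.49·1.059 = 2.6325.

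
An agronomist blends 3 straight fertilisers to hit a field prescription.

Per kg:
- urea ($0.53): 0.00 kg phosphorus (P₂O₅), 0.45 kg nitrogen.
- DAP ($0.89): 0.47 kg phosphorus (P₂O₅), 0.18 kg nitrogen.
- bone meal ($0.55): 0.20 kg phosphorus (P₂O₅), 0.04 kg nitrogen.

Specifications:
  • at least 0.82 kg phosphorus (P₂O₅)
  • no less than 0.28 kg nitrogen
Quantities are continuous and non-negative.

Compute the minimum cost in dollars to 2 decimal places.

$1.55

Let x1 = kg of urea, x2 = kg of DAP, x3 = kg of bone meal.
Minimise 0.53x1 + 0.89x2 + 0.55x3 s.t.:
  0.47x2 + 0.2x3 ≥ 0.82   (phosphorus (P₂O₅))
  0.45x1 + 0.18x2 + 0.04x3 ≥ 0.28   (nitrogen)
  x1, x2, x3 ≥ 0.
At the optimum only DAP is positive (urea, bone meal = 0). Binding constraint: phosphorus (P₂O₅).
That vertex is x2 = 1.745.
Objective = 0.89·1.745 = 1.5531.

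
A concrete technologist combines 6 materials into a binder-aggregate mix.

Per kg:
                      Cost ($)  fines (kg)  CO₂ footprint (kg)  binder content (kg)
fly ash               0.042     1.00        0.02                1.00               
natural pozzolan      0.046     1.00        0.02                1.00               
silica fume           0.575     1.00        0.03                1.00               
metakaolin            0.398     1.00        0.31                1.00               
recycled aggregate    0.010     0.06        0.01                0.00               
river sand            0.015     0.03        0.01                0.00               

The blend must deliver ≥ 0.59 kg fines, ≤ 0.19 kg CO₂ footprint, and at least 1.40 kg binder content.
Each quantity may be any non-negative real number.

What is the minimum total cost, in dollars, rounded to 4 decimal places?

$0.0588

This is a linear program. Let x1 = kg of fly ash, x2 = kg of natural pozzolan, x3 = kg of silica fume, x4 = kg of metakaolin, x5 = kg of recycled aggregate, x6 = kg of river sand.
min 0.042x1 + 0.046x2 + 0.575x3 + 0.398x4 + 0.01x5 + 0.015x6 subject to:
  1x1 + 1x2 + 1x3 + 1x4 + 0.06x5 + 0.03x6 ≥ 0.59   (fines)
  0.02x1 + 0.02x2 + 0.03x3 + 0.31x4 + 0.01x5 + 0.01x6 ≤ 0.19   (CO₂ footprint)
  1x1 + 1x2 + 1x3 + 1x4 ≥ 1.4   (binder content)
  x1, x2, x3, x4, x5, x6 ≥ 0.
At the optimum only fly ash is positive (natural pozzolan, silica fume, metakaolin, recycled aggregate, river sand = 0). The binder content requirement is met with equality.
So fly ash = 1.4 kg.
Objective = 0.042·1.4 = 0.058800.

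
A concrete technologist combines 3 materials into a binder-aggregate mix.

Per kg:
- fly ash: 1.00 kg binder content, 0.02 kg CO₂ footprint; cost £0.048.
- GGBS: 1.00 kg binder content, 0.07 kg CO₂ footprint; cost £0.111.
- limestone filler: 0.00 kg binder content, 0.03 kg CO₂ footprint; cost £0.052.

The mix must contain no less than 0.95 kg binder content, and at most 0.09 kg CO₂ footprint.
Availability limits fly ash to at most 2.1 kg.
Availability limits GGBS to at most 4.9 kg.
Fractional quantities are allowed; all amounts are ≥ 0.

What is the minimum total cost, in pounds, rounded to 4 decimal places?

£0.0456

Set it up as a linear program. Let x1 = kg of fly ash, x2 = kg of GGBS, x3 = kg of limestone filler.
Minimise 0.048x1 + 0.111x2 + 0.052x3 subject to:
  1x1 + 1x2 ≥ 0.95   (binder content)
  0.02x1 + 0.07x2 + 0.03x3 ≤ 0.09   (CO₂ footprint)
  x1 ≤ 2.1
  x2 ≤ 4.9
  x1, x2, x3 ≥ 0.
The minimum-cost mix takes nothing from GGBS, limestone filler — only fly ash. There the binder content constraint is tight.
Solving gives x1 = 0.95.
Total cost: 0.048·0.95 = 0.045600.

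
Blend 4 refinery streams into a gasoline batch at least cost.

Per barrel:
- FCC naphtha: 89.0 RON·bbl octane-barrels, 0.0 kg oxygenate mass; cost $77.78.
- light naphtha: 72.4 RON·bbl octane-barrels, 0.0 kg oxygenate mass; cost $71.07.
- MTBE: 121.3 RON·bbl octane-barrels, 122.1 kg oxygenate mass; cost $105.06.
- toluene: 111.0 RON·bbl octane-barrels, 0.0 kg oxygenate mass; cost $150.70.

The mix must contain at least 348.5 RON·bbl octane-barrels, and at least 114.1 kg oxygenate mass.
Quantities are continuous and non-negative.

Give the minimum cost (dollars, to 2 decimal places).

Let x1 = barrels of FCC naphtha, x2 = barrels of light naphtha, x3 = barrels of MTBE, x4 = barrels of toluene.
min 77.78x1 + 71.07x2 + 105.06x3 + 150.7x4 s.t.:
  89x1 + 72.4x2 + 121.3x3 + 111x4 ≥ 348.5   (octane-barrels)
  122.1x3 ≥ 114.1   (oxygenate mass)
  x1, x2, x3, x4 ≥ 0.
The cheapest feasible vertex uses only MTBE; FCC naphtha, light naphtha, toluene are not used. The octane-barrels requirement is met with equality.
Optimal quantities: MTBE = 2.873 barrels.
Hence cost = 105.06·2.873 = $301.8374.

$301.84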